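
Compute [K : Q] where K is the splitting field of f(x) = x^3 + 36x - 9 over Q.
[K : Q] = 6

By the rational root test, any rational root of the monic integer polynomial f(x) = x^3 + 36x - 9 must be an integer dividing the constant term -9, i.e. one of ±{1, 3, 9}. Evaluating: f(1) = 28, f(-1) = -46, f(3) = 126, f(-3) = -144, f(9) = 1044, f(-9) = -1062; none is 0, so f has no rational root and is therefore irreducible over Q (a cubic with no linear factor over a field is irreducible). For an irreducible cubic, the Galois group is A_3 or S_3 according as the discriminant disc(f) = -4a^3 - 27b^2 = -4·(36)^3 - 27·(-9)^2 = -188811 is or is not a square in Q. Here disc(f) = -188811 is not a perfect square in Q, so the Galois group of f over Q is not contained in A_3 and must be all of S_3. The splitting field has degree |S_3| = 6 over Q, so [K : Q] = 6.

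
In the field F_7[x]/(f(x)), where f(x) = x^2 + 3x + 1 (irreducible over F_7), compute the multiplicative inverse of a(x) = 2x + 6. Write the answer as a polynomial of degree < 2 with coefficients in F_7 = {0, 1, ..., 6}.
a(x)^(-1) ≡ 3x (mod f(x))

Since f is irreducible over F_7, F_7[x]/(f) is a field and a(x) ≠ 0 has an inverse. Apply the extended Euclidean algorithm to f(x) and a(x) in F_7[x]: f(x) = (4x)·a(x) + (1). The last nonzero remainder is the constant 1 = gcd(f, a) in F_7. Back-substituting through the division chain expresses 1 = s(x)·a(x) + t(x)·f(x) with s(x) ≡ 3x (mod f), so a(x)^(-1) ≡ s(x) = 3x (mod f). Check: (2x + 6)·(3x) = 6x^2 + 4x ≡ 1 (mod x^2 + 3x + 1).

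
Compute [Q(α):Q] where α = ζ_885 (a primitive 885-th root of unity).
[Q(α):Q] = 464

The minimal polynomial of ζ_885 over Q is the 885-th cyclotomic polynomial Φ_885(x), which is irreducible over Q and has degree φ(885) = 464. Hence [Q(α):Q] = φ(885) = 464.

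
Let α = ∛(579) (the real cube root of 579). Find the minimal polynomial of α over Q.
m_α(x) = x^3 - 579

α satisfies α^3 = 579, so x^3 - 579 annihilates α. By the rational root test, a rational root p/q (in lowest terms) of x^3 - 579 would satisfy p^3 = 579 q^3, forcing q = 1 and p^3 = 579; but 579 is not a perfect cube, contradiction. A monic cubic over Q with no rational root is irreducible (any nontrivial factorization would include a linear factor). Hence x^3 - 579 is the minimal polynomial of α, and in particular [Q(α):Q] = 3.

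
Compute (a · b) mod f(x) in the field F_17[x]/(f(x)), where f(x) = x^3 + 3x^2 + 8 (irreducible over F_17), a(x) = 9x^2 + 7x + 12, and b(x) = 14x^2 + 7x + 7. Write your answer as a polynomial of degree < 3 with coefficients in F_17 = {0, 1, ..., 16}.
a · b ≡ 13x^2 + 9x + 1 (mod f(x))

Multiply in F_17[x]: a(x)·b(x) = (9x^2 + 7x + 12)·(14x^2 + 7x + 7) = 7x^4 + 8x^3 + 8x^2 + 14x + 16. This has degree ≥ 3, so divide by f(x) over F_17: 7x^4 + 8x^3 + 8x^2 + 14x + 16 = (7x + 4)·(x^3 + 3x^2 + 8) + (13x^2 + 9x + 1). Hence a·b ≡ 13x^2 + 9x + 1 (mod f). (F_17[x]/(f) is a field with 17^3 = 4913 elements since f is irreducible of degree 3.)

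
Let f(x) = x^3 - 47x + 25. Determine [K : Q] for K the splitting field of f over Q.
[K : Q] = 6

By the rational root test, any rational root of the monic integer polynomial f(x) = x^3 - 47x + 25 must be an integer dividing the constant term 25, i.e. one of ±{1, 5, 25}. Evaluating: f(1) = -21, f(-1) = 71, f(5) = -85, f(-5) = 135, f(25) = 14475, f(-25) = -14425; none is 0, so f has no rational root and is therefore irreducible over Q (a cubic with no linear factor over a field is irreducible). For an irreducible cubic, the Galois group is A_3 or S_3 according as the discriminant disc(f) = -4a^3 - 27b^2 = -4·(-47)^3 - 27·(25)^2 = 398417 is or is not a square in Q. Here disc(f) = 398417 is not a perfect square in Q, so the Galois group of f over Q is not contained in A_3 and must be all of S_3. The splitting field has degree |S_3| = 6 over Q, so [K : Q] = 6.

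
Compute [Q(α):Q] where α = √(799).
[Q(α):Q] = 2

[Q(α):Q] equals the degree of the minimal polynomial of α. Here α^2 = 799 and x^2 - 799 is irreducible (d = 799 is squarefree, ≠ 1, hence not a square), so deg(m_α) = 2. Thus [Q(α):Q] = 2.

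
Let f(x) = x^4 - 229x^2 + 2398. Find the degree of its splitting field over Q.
[K : Q] = 4

Solving the quadratic in x^2: x^2 = (229 ± √(229^2 - 4·2398))/2 = (229 ± √42849)/2 = (229 ± 207)/2, giving x^2 = 11 or x^2 = 218. So f(x) = (x^2 - 11)(x^2 - 218) and the roots of f are ±√11, ±√218. Hence the splitting field is K = Q(√11, √218). Since 11 and 218 are distinct squarefree integers > 1, their product 2398 is not a perfect square, so √218 ∉ Q(√11). By the tower law [K:Q] = [Q(√11,√218):Q(√11)] · [Q(√11):Q] = 2 · 2 = 4.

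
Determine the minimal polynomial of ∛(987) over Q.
m_α(x) = x^3 - 987

α satisfies α^3 = 987, so x^3 - 987 annihilates α. By the rational root test, a rational root p/q (in lowest terms) of x^3 - 987 would satisfy p^3 = 987 q^3, forcing q = 1 and p^3 = 987; but 987 is not a perfect cube, contradiction. A monic cubic over Q with no rational root is irreducible (any nontrivial factorization would include a linear factor). Hence x^3 - 987 is the minimal polynomial of α, and in particular [Q(α):Q] = 3.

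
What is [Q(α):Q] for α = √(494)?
[Q(α):Q] = 2

[Q(α):Q] equals the degree of the minimal polynomial of α. Here α^2 = 494 and x^2 - 494 is irreducible (d = 494 is squarefree, ≠ 1, hence not a square), so deg(m_α) = 2. Thus [Q(α):Q] = 2.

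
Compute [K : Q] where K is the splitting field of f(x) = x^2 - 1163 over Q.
[K : Q] = 2

f(x) = x^2 - 1163 factors as (x - √1163)(x + √1163). The splitting field is K = Q(√1163). Since 1163 is squarefree and > 1, it is not a perfect square, so x^2 - 1163 is irreducible over Q and [Q(√1163) : Q] = 2. Hence [K : Q] = 2.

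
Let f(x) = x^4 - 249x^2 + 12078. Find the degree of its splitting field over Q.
[K : Q] = 4

Solving the quadratic in x^2: x^2 = (249 ± √(249^2 - 4·12078))/2 = (249 ± √13689)/2 = (249 ± 117)/2, giving x^2 = 66 or x^2 = 183. So f(x) = (x^2 - 66)(x^2 - 183) and the roots of f are ±√66, ±√183. Hence the splitting field is K = Q(√66, √183). Since 66 and 183 are distinct squarefree integers > 1, their product 12078 is not a perfect square, so √183 ∉ Q(√66). By the tower law [K:Q] = [Q(√66,√183):Q(√66)] · [Q(√66):Q] = 2 · 2 = 4.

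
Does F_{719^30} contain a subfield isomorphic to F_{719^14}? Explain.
No: F_{719^14} is not a subfield of F_{719^30}

F_{p^m} embeds in F_{p^n} iff m | n. Here 14 ∤ 30 (since 30 = 2·14 + 2 with remainder 2 ≠ 0), so F_{719^14} is not a subfield of F_{719^30}. Equivalently: if it were, the tower law would give 14 = [F_{719^14}:F_719] dividing [F_{719^30}:F_719] = 30, contradiction.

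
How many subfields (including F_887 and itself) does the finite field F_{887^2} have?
F_{887^2} has 2 subfields

The subfields of F_{p^n} are exactly the fields F_{p^d} for d | n (each is the fixed field of the unique index-d subgroup of Gal(F_{p^n}/F_p) ≅ Z/nZ). The divisors of n = 2 are {1, 2}, giving 2 subfields: F_{887^1}, F_{887^2}.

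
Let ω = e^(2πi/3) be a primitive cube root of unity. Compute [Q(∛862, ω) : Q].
[Q(∛862, ω) : Q] = 6

[Q(∛862):Q] = 3 (min poly x^3 - 862, irreducible since 862 is not a perfect cube). [Q(ω):Q] = 2 (min poly x^2 + x + 1). Since Q(∛862) ⊂ R and ω ∉ R, we have ω ∉ Q(∛862), so x^2 + x + 1 remains irreducible over Q(∛862) and [Q(∛862, ω) : Q(∛862)] = 2. By the tower law, [Q(∛862, ω) : Q] = 3 · 2 = 6. (In fact Q(∛862, ω) is the splitting field of x^3 - 862 over Q.)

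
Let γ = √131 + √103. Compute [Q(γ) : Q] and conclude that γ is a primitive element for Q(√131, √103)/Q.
[Q(γ) : Q] = 4 (equivalently, Q(γ) = Q(√131, √103))

Obviously Q(γ) ⊆ Q(√131, √103), and [Q(√131, √103):Q] = 4 (since 131, 103 are distinct squarefree integers > 1 with 13493 not a perfect square). To show equality we compute the minimal polynomial of γ. From γ = √131 + √103: γ^2 = 131 + 2√(13493) + 103 = 234 + 2√(13493), so γ^2 - 234 = 2√(13493); squaring, (γ^2 - 234)^2 = 4·13493, i.e. γ^4 - 468γ^2 + 54756 - 53972 = 0, i.e. γ^4 - 468γ^2 + 784 = 0. So γ is a root of x^4 - 468x^2 + 784. This polynomial is irreducible over Q: it has no rational root (each ±√131 ± √103 is irrational), and any factorization into two quadratics over Q would force √(13493) ∈ Q (pairing opposite roots) or √131, √103 ∈ Q (other pairings), all impossible. Hence [Q(γ):Q] = 4 = [Q(√131, √103):Q], so Q(γ) = Q(√131, √103).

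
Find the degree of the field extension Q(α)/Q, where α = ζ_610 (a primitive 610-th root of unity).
[Q(α):Q] = 240

The minimal polynomial of ζ_610 over Q is the 610-th cyclotomic polynomial Φ_610(x), which is irreducible over Q and has degree φ(610) = 240. Hence [Q(α):Q] = φ(610) = 240.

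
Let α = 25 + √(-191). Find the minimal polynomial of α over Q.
m_α(x) = x^2 - 50x + 816

From α - 25 = √(-191), squaring gives (α - 25)^2 = -191, i.e. α^2 - 50α + 625 = -191, so α^2 - 50α + 816 = 0. The discriminant of x^2 - 50x + 816 is (-50)^2 - 4·(816) = 2500 - 3264 = -764, and 4·(-191) is not a perfect square in Q since -191 is squarefree and ≠ 1. Hence x^2 - 50x + 816 is irreducible over Q and is the minimal polynomial of α.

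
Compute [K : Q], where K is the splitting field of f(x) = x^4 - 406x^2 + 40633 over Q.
[K : Q] = 4

Solving the quadratic in x^2: x^2 = (406 ± √(406^2 - 4·40633))/2 = (406 ± √2304)/2 = (406 ± 48)/2, giving x^2 = 179 or x^2 = 227. So f(x) = (x^2 - 179)(x^2 - 227) and the roots of f are ±√179, ±√227. Hence the splitting field is K = Q(√179, √227). Since 179 and 227 are distinct squarefree integers > 1, their product 40633 is not a perfect square, so √227 ∉ Q(√179). By the tower law [K:Q] = [Q(√179,√227):Q(√179)] · [Q(√179):Q] = 2 · 2 = 4.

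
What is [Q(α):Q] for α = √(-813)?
[Q(α):Q] = 2

[Q(α):Q] equals the degree of the minimal polynomial of α. Here α^2 = -813 and x^2 + 813 is irreducible (d = -813 is squarefree, ≠ 1, hence not a square), so deg(m_α) = 2. Thus [Q(α):Q] = 2.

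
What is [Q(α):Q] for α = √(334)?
[Q(α):Q] = 2

[Q(α):Q] equals the degree of the minimal polynomial of α. Here α^2 = 334 and x^2 - 334 is irreducible (d = 334 is squarefree, ≠ 1, hence not a square), so deg(m_α) = 2. Thus [Q(α):Q] = 2.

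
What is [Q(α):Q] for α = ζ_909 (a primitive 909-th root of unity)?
[Q(α):Q] = 600

The minimal polynomial of ζ_909 over Q is the 909-th cyclotomic polynomial Φ_909(x), which is irreducible over Q and has degree φ(909) = 600. Hence [Q(α):Q] = φ(909) = 600.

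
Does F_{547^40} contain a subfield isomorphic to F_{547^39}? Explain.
No: F_{547^39} is not a subfield of F_{547^40}

F_{p^m} embeds in F_{p^n} iff m | n. Here 39 ∤ 40 (since 40 = 1·39 + 1 with remainder 1 ≠ 0), so F_{547^39} is not a subfield of F_{547^40}. Equivalently: if it were, the tower law would give 39 = [F_{547^39}:F_547] dividing [F_{547^40}:F_547] = 40, contradiction.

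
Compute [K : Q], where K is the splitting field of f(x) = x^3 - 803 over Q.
[K : Q] = 6

The roots of x^3 - 803 are ∛803, ω∛803, ω^2∛803 where ω = e^(2πi/3) is a primitive cube root of unity, so K = Q(∛803, ω). Now [Q(∛803):Q] = 3 (since 803 is not a perfect cube, x^3 - 803 is irreducible) and [Q(ω):Q] = 2. Both 2 and 3 divide [K:Q], and [K:Q] ≤ 3·2 = 6, so [K:Q] = 6. (Equivalently: Q(∛803) ⊂ R but ω ∉ R, so [K : Q(∛803)] = 2.)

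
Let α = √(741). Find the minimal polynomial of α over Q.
m_α(x) = x^2 - 741

α satisfies α^2 - 741 = 0, so x^2 - 741 annihilates α. Since d = 741 is squarefree and ≠ 1, it is not a perfect square in Q, so x^2 - 741 has no rational root and is therefore irreducible over Q (a degree-2 polynomial over a field is irreducible iff it has no root). Hence m_α(x) = x^2 - 741.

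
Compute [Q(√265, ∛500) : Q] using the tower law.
[Q(√265, ∛500) : Q] = 6

Let L = Q(√265, ∛500). Since Q(√265) ⊂ L and [Q(√265):Q] = 2, the tower law gives 2 | [L:Q]. Likewise Q(∛500) ⊂ L with [Q(∛500):Q] = 3 (because 500 is not a perfect cube), so 3 | [L:Q]. As gcd(2,3) = 1, [L:Q] is divisible by 6. Conversely L is generated over Q by √265 and ∛500, so [L:Q] ≤ 2·3 = 6. Therefore [Q(√265, ∛500) : Q] = 6.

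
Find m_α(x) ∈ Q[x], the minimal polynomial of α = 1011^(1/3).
m_α(x) = x^3 - 1011

α satisfies α^3 = 1011, so x^3 - 1011 annihilates α. By the rational root test, a rational root p/q (in lowest terms) of x^3 - 1011 would satisfy p^3 = 1011 q^3, forcing q = 1 and p^3 = 1011; but 1011 is not a perfect cube, contradiction. A monic cubic over Q with no rational root is irreducible (any nontrivial factorization would include a linear factor). Hence x^3 - 1011 is the minimal polynomial of α, and in particular [Q(α):Q] = 3.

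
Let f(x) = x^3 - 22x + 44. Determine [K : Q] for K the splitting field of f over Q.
[K : Q] = 6

By the rational root test, any rational root of the monic integer polynomial f(x) = x^3 - 22x + 44 must be an integer dividing the constant term 44, i.e. one of ±{1, 2, 4, 11, 22, 44}. Evaluating: f(1) = 23, f(-1) = 65, f(2) = 8, f(-2) = 80, f(4) = 20, f(-4) = 68, f(11) = 1133, f(-11) = -1045, f(22) = 10208, f(-22) = -10120, f(44) = 84260, f(-44) = -84172; none is 0, so f has no rational root and is therefore irreducible over Q (a cubic with no linear factor over a field is irreducible). For an irreducible cubic, the Galois group is A_3 or S_3 according as the discriminant disc(f) = -4a^3 - 27b^2 = -4·(-22)^3 - 27·(44)^2 = -9680 is or is not a square in Q. Here disc(f) = -9680 is not a perfect square in Q, so the Galois group of f over Q is not contained in A_3 and must be all of S_3. The splitting field has degree |S_3| = 6 over Q, so [K : Q] = 6.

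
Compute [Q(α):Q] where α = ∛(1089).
[Q(α):Q] = 3

The minimal polynomial of α is x^3 - 1089, irreducible over Q since 1089 is not a perfect cube (so x^3 - 1089 has no rational root). Hence [Q(α):Q] = deg(m_α) = 3.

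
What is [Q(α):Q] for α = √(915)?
[Q(α):Q] = 2

[Q(α):Q] equals the degree of the minimal polynomial of α. Here α^2 = 915 and x^2 - 915 is irreducible (d = 915 is squarefree, ≠ 1, hence not a square), so deg(m_α) = 2. Thus [Q(α):Q] = 2.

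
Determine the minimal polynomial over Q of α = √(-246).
m_α(x) = x^2 + 246

α satisfies α^2 + 246 = 0, so x^2 + 246 annihilates α. Since d = -246 is squarefree and ≠ 1, it is not a perfect square in Q, so x^2 + 246 has no rational root and is therefore irreducible over Q (a degree-2 polynomial over a field is irreducible iff it has no root). Hence m_α(x) = x^2 + 246.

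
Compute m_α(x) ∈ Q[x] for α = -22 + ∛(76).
m_α(x) = x^3 + 66x^2 + 1452x + 10572

Set β = α + 22 = ∛(76), so β^3 = 76. Then (α + 22)^3 - 76 = 0, i.e. α is a root of g(x) = (x + 22)^3 - 76 = x^3 + 66x^2 + 1452x + 10572. Since g(x) = h(x + 22) where h(x) = x^3 - 76, and h is irreducible over Q (because 76 is not a perfect cube, so h has no rational root, and a monic cubic with no rational root is irreducible), g is also irreducible (irreducibility is preserved under the substitution x → x + 22). Hence m_α(x) = x^3 + 66x^2 + 1452x + 10572.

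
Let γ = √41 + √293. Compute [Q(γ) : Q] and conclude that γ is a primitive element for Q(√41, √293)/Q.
[Q(γ) : Q] = 4 (equivalently, Q(γ) = Q(√41, √293))

Obviously Q(γ) ⊆ Q(√41, √293), and [Q(√41, √293):Q] = 4 (since 41, 293 are distinct squarefree integers > 1 with 12013 not a perfect square). To show equality we compute the minimal polynomial of γ. From γ = √41 + √293: γ^2 = 41 + 2√(12013) + 293 = 334 + 2√(12013), so γ^2 - 334 = 2√(12013); squaring, (γ^2 - 334)^2 = 4·12013, i.e. γ^4 - 668γ^2 + 111556 - 48052 = 0, i.e. γ^4 - 668γ^2 + 63504 = 0. So γ is a root of x^4 - 668x^2 + 63504. This polynomial is irreducible over Q: it has no rational root (each ±√41 ± √293 is irrational), and any factorization into two quadratics over Q would force √(12013) ∈ Q (pairing opposite roots) or √41, √293 ∈ Q (other pairings), all impossible. Hence [Q(γ):Q] = 4 = [Q(√41, √293):Q], so Q(γ) = Q(√41, √293).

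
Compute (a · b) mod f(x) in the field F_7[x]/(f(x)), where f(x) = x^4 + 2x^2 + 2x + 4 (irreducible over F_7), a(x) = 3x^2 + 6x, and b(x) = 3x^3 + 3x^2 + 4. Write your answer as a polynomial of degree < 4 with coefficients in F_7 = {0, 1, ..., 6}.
a · b ≡ 3x^2 + 4x + 4 (mod f(x))

Multiply in F_7[x]: a(x)·b(x) = (3x^2 + 6x)·(3x^3 + 3x^2 + 4) = 2x^5 + 6x^4 + 4x^3 + 5x^2 + 3x. This has degree ≥ 4, so divide by f(x) over F_7: 2x^5 + 6x^4 + 4x^3 + 5x^2 + 3x = (2x + 6)·(x^4 + 2x^2 + 2x + 4) + (3x^2 + 4x + 4). Hence a·b ≡ 3x^2 + 4x + 4 (mod f). (F_7[x]/(f) is a field with 7^4 = 2401 elements since f is irreducible of degree 4.)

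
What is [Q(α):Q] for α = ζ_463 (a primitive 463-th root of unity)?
[Q(α):Q] = 462

The minimal polynomial of ζ_463 over Q is the 463-th cyclotomic polynomial Φ_463(x), which is irreducible over Q and has degree φ(463) = 462. Hence [Q(α):Q] = φ(463) = 462.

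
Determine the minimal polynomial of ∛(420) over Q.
m_α(x) = x^3 - 420

α satisfies α^3 = 420, so x^3 - 420 annihilates α. By the rational root test, a rational root p/q (in lowest terms) of x^3 - 420 would satisfy p^3 = 420 q^3, forcing q = 1 and p^3 = 420; but 420 is not a perfect cube, contradiction. A monic cubic over Q with no rational root is irreducible (any nontrivial factorization would include a linear factor). Hence x^3 - 420 is the minimal polynomial of α, and in particular [Q(α):Q] = 3.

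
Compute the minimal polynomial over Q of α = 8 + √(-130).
m_α(x) = x^2 - 16x + 194

From α - 8 = √(-130), squaring gives (α - 8)^2 = -130, i.e. α^2 - 16α + 64 = -130, so α^2 - 16α + 194 = 0. The discriminant of x^2 - 16x + 194 is (-16)^2 - 4·(194) = 256 - 776 = -520, and 4·(-130) is not a perfect square in Q since -130 is squarefree and ≠ 1. Hence x^2 - 16x + 194 is irreducible over Q and is the minimal polynomial of α.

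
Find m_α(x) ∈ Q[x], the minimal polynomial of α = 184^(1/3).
m_α(x) = x^3 - 184

α satisfies α^3 = 184, so x^3 - 184 annihilates α. By the rational root test, a rational root p/q (in lowest terms) of x^3 - 184 would satisfy p^3 = 184 q^3, forcing q = 1 and p^3 = 184; but 184 is not a perfect cube, contradiction. A monic cubic over Q with no rational root is irreducible (any nontrivial factorization would include a linear factor). Hence x^3 - 184 is the minimal polynomial of α, and in particular [Q(α):Q] = 3.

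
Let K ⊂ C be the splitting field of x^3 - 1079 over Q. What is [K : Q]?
[K : Q] = 6

The roots of x^3 - 1079 are ∛1079, ω∛1079, ω^2∛1079 where ω = e^(2πi/3) is a primitive cube root of unity, so K = Q(∛1079, ω). Now [Q(∛1079):Q] = 3 (since 1079 is not a perfect cube, x^3 - 1079 is irreducible) and [Q(ω):Q] = 2. Both 2 and 3 divide [K:Q], and [K:Q] ≤ 3·2 = 6, so [K:Q] = 6. (Equivalently: Q(∛1079) ⊂ R but ω ∉ R, so [K : Q(∛1079)] = 2.)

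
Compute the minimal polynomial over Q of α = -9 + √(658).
m_α(x) = x^2 + 18x - 577

From α + 9 = √(658), squaring gives (α + 9)^2 = 658, i.e. α^2 + 18α + 81 = 658, so α^2 + 18α - 577 = 0. The discriminant of x^2 + 18x - 577 is (18)^2 - 4·(-577) = 324 + 2308 = 2632, and 4·(658) is not a perfect square in Q since 658 is squarefree and ≠ 1. Hence x^2 + 18x - 577 is irreducible over Q and is the minimal polynomial of α.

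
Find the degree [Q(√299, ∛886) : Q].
[Q(√299, ∛886) : Q] = 6

Let L = Q(√299, ∛886). Since Q(√299) ⊂ L and [Q(√299):Q] = 2, the tower law gives 2 | [L:Q]. Likewise Q(∛886) ⊂ L with [Q(∛886):Q] = 3 (because 886 is not a perfect cube), so 3 | [L:Q]. As gcd(2,3) = 1, [L:Q] is divisible by 6. Conversely L is generated over Q by √299 and ∛886, so [L:Q] ≤ 2·3 = 6. Therefore [Q(√299, ∛886) : Q] = 6.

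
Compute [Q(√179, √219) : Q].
[Q(√179, √219) : Q] = 4

[Q(√179):Q] = 2 (min poly x^2 - 179, irreducible since 179 is squarefree > 1). For the top step, suppose √219 ∈ Q(√179), say √219 = c + d√179 with c, d ∈ Q. Squaring: 219 = c^2 + 179d^2 + 2cd√179. Since √179 ∉ Q this forces 2cd = 0. If d = 0 then √219 = c ∈ Q, contradicting 219 squarefree > 1. If c = 0 then 219 = 179d^2, so 179·219 = (179d)^2 is a perfect square in Q — but 179·219 = 39201 is not a perfect square (since 179 and 219 are distinct squarefree integers). Contradiction. Hence √219 ∉ Q(√179), so x^2 - 219 stays irreducible over Q(√179) and [Q(√179, √219) : Q(√179)] = 2. By the tower law, [Q(√179, √219) : Q] = 2 · 2 = 4.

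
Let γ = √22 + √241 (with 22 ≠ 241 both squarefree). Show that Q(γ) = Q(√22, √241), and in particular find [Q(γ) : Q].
[Q(γ) : Q] = 4 (equivalently, Q(γ) = Q(√22, √241))

Obviously Q(γ) ⊆ Q(√22, √241), and [Q(√22, √241):Q] = 4 (since 22, 241 are distinct squarefree integers > 1 with 5302 not a perfect square). To show equality we compute the minimal polynomial of γ. From γ = √22 + √241: γ^2 = 22 + 2√(5302) + 241 = 263 + 2√(5302), so γ^2 - 263 = 2√(5302); squaring, (γ^2 - 263)^2 = 4·5302, i.e. γ^4 - 526γ^2 + 69169 - 21208 = 0, i.e. γ^4 - 526γ^2 + 47961 = 0. So γ is a root of x^4 - 526x^2 + 47961. This polynomial is irreducible over Q: it has no rational root (each ±√22 ± √241 is irrational), and any factorization into two quadratics over Q would force √(5302) ∈ Q (pairing opposite roots) or √22, √241 ∈ Q (other pairings), all impossible. Hence [Q(γ):Q] = 4 = [Q(√22, √241):Q], so Q(γ) = Q(√22, √241).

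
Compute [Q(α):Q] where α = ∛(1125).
[Q(α):Q] = 3

The minimal polynomial of α is x^3 - 1125, irreducible over Q since 1125 is not a perfect cube (so x^3 - 1125 has no rational root). Hence [Q(α):Q] = deg(m_α) = 3.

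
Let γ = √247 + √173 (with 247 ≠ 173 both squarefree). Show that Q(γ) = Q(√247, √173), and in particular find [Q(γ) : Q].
[Q(γ) : Q] = 4 (equivalently, Q(γ) = Q(√247, √173))

Obviously Q(γ) ⊆ Q(√247, √173), and [Q(√247, √173):Q] = 4 (since 247, 173 are distinct squarefree integers > 1 with 42731 not a perfect square). To show equality we compute the minimal polynomial of γ. From γ = √247 + √173: γ^2 = 247 + 2√(42731) + 173 = 420 + 2√(42731), so γ^2 - 420 = 2√(42731); squaring, (γ^2 - 420)^2 = 4·42731, i.e. γ^4 - 840γ^2 + 176400 - 170924 = 0, i.e. γ^4 - 840γ^2 + 5476 = 0. So γ is a root of x^4 - 840x^2 + 5476. This polynomial is irreducible over Q: it has no rational root (each ±√247 ± √173 is irrational), and any factorization into two quadratics over Q would force √(42731) ∈ Q (pairing opposite roots) or √247, √173 ∈ Q (other pairings), all impossible. Hence [Q(γ):Q] = 4 = [Q(√247, √173):Q], so Q(γ) = Q(√247, √173).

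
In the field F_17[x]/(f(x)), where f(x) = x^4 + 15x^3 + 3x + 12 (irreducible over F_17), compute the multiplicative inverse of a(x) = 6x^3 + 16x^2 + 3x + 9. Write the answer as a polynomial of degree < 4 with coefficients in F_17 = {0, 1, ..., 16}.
a(x)^(-1) ≡ x^3 + 3x^2 + 11x + 3 (mod f(x))

Since f is irreducible over F_17, F_17[x]/(f) is a field and a(x) ≠ 0 has an inverse. Apply the extended Euclidean algorithm to f(x) and a(x) in F_17[x]: f(x) = (3x + 3)·a(x) + (11x^2 + x + 2);  a(x) = (16x)·(11x^2 + x + 2) + (5x + 9);  (11x^2 + x + 2) = (9x + 1)·(5x + 9) + (10). The last nonzero remainder is the constant 10 = gcd(f, a) in F_17. Back-substituting through the division chain expresses 10 = s(x)·a(x) + t(x)·f(x) with s(x) ≡ 10x^3 + 13x^2 + 8x + 13 (mod f), so (10x^3 + 13x^2 + 8x + 13)·a(x) ≡ 10 (mod f). Multiplying by 10^(-1) ≡ 12 in F_17 gives a(x)^(-1) ≡ 12·(10x^3 + 13x^2 + 8x + 13) ≡ x^3 + 3x^2 + 11x + 3 (mod f). Check: (6x^3 + 16x^2 + 3x + 9)·(x^3 + 3x^2 + 11x + 3) = 6x^6 + 15x^4 + 8x^3 + 6x^2 + 6x + 10 ≡ 1 (mod x^4 + 15x^3 + 3x + 12).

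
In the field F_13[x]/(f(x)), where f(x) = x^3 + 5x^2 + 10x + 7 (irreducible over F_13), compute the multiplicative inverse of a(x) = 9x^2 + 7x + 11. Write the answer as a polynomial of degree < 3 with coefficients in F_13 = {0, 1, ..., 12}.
a(x)^(-1) ≡ 2x^2 + 6x + 5 (mod f(x))

Since f is irreducible over F_13, F_13[x]/(f) is a field and a(x) ≠ 0 has an inverse. Apply the extended Euclidean algorithm to f(x) and a(x) in F_13[x]: f(x) = (3x + 4)·a(x) + (x + 2);  a(x) = (9x + 2)·(x + 2) + (7). The last nonzero remainder is the constant 7 = gcd(f, a) in F_13. Back-substituting through the division chain expresses 7 = s(x)·a(x) + t(x)·f(x) with s(x) ≡ x^2 + 3x + 9 (mod f), so (x^2 + 3x + 9)·a(x) ≡ 7 (mod f). Multiplying by 7^(-1) ≡ 2 in F_13 gives a(x)^(-1) ≡ 2·(x^2 + 3x + 9) ≡ 2x^2 + 6x + 5 (mod f). Check: (9x^2 + 7x + 11)·(2x^2 + 6x + 5) = 5x^4 + 3x^3 + 5x^2 + 10x + 3 ≡ 1 (mod x^3 + 5x^2 + 10x + 7).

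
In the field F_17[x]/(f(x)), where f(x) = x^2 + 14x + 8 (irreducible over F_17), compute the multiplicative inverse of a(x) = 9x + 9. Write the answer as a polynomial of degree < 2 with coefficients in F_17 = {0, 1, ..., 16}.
a(x)^(-1) ≡ 14x + 12 (mod f(x))

Since f is irreducible over F_17, F_17[x]/(f) is a field and a(x) ≠ 0 has an inverse. Apply the extended Euclidean algorithm to f(x) and a(x) in F_17[x]: f(x) = (2x + 9)·a(x) + (12). The last nonzero remainder is the constant 12 = gcd(f, a) in F_17. Back-substituting through the division chain expresses 12 = s(x)·a(x) + t(x)·f(x) with s(x) ≡ 15x + 8 (mod f), so (15x + 8)·a(x) ≡ 12 (mod f). Multiplying by 12^(-1) ≡ 10 in F_17 gives a(x)^(-1) ≡ 10·(15x + 8) ≡ 14x + 12 (mod f). Check: (9x + 9)·(14x + 12) = 7x^2 + 13x + 6 ≡ 1 (mod x^2 + 14x + 8).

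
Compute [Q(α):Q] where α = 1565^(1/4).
[Q(α):Q] = 4

α is a root of x^4 - 1565. By Eisenstein's criterion at the prime p = 5 (which divides the constant term 1565 but p^2 = 25 does not, since 1565 is squarefree), x^4 - 1565 is irreducible over Q. Hence [Q(α):Q] = 4.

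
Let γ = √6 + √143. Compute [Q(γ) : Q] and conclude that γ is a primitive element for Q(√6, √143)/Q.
[Q(γ) : Q] = 4 (equivalently, Q(γ) = Q(√6, √143))

Obviously Q(γ) ⊆ Q(√6, √143), and [Q(√6, √143):Q] = 4 (since 6, 143 are distinct squarefree integers > 1 with 858 not a perfect square). To show equality we compute the minimal polynomial of γ. From γ = √6 + √143: γ^2 = 6 + 2√(858) + 143 = 149 + 2√(858), so γ^2 - 149 = 2√(858); squaring, (γ^2 - 149)^2 = 4·858, i.e. γ^4 - 298γ^2 + 22201 - 3432 = 0, i.e. γ^4 - 298γ^2 + 18769 = 0. So γ is a root of x^4 - 298x^2 + 18769. This polynomial is irreducible over Q: it has no rational root (each ±√6 ± √143 is irrational), and any factorization into two quadratics over Q would force √(858) ∈ Q (pairing opposite roots) or √6, √143 ∈ Q (other pairings), all impossible. Hence [Q(γ):Q] = 4 = [Q(√6, √143):Q], so Q(γ) = Q(√6, √143).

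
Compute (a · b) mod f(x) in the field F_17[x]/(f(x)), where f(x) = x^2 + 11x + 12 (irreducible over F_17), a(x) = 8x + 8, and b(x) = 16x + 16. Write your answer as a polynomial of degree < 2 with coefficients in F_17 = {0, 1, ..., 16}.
a · b ≡ 4x + 3 (mod f(x))

Multiply in F_17[x]: a(x)·b(x) = (8x + 8)·(16x + 16) = 9x^2 + x + 9. This has degree ≥ 2, so divide by f(x) over F_17: 9x^2 + x + 9 = (9)·(x^2 + 11x + 12) + (4x + 3). Hence a·b ≡ 4x + 3 (mod f). (F_17[x]/(f) is a field with 17^2 = 289 elements since f is irreducible of degree 2.)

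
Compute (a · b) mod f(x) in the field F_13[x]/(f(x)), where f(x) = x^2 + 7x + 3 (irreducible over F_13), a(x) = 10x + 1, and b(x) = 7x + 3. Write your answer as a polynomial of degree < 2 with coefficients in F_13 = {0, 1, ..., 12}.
a · b ≡ 2x + 1 (mod f(x))

Multiply in F_13[x]: a(x)·b(x) = (10x + 1)·(7x + 3) = 5x^2 + 11x + 3. This has degree ≥ 2, so divide by f(x) over F_13: 5x^2 + 11x + 3 = (5)·(x^2 + 7x + 3) + (2x + 1). Hence a·b ≡ 2x + 1 (mod f). (F_13[x]/(f) is a field with 13^2 = 169 elements since f is irreducible of degree 2.)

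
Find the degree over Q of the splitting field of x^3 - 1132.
[K : Q] = 6

The roots of x^3 - 1132 are ∛1132, ω∛1132, ω^2∛1132 where ω = e^(2πi/3) is a primitive cube root of unity, so K = Q(∛1132, ω). Now [Q(∛1132):Q] = 3 (since 1132 is not a perfect cube, x^3 - 1132 is irreducible) and [Q(ω):Q] = 2. Both 2 and 3 divide [K:Q], and [K:Q] ≤ 3·2 = 6, so [K:Q] = 6. (Equivalently: Q(∛1132) ⊂ R but ω ∉ R, so [K : Q(∛1132)] = 2.)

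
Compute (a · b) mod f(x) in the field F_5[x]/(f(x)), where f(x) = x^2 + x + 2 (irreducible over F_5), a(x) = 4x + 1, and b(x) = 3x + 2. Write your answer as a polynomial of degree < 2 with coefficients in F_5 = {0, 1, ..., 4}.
a · b ≡ 4x + 3 (mod f(x))

Multiply in F_5[x]: a(x)·b(x) = (4x + 1)·(3x + 2) = 2x^2 + x + 2. This has degree ≥ 2, so divide by f(x) over F_5: 2x^2 + x + 2 = (2)·(x^2 + x + 2) + (4x + 3). Hence a·b ≡ 4x + 3 (mod f). (F_5[x]/(f) is a field with 5^2 = 25 elements since f is irreducible of degree 2.)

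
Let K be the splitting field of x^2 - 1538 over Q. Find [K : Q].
[K : Q] = 2

f(x) = x^2 - 1538 factors as (x - √1538)(x + √1538). The splitting field is K = Q(√1538). Since 1538 is squarefree and > 1, it is not a perfect square, so x^2 - 1538 is irreducible over Q and [Q(√1538) : Q] = 2. Hence [K : Q] = 2.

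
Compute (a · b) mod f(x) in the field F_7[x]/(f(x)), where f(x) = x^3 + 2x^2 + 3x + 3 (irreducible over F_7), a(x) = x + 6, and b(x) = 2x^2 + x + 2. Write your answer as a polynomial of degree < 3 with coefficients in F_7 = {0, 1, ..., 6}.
a · b ≡ 2x^2 + 2x + 6 (mod f(x))

Multiply in F_7[x]: a(x)·b(x) = (x + 6)·(2x^2 + x + 2) = 2x^3 + 6x^2 + x + 5. This has degree ≥ 3, so divide by f(x) over F_7: 2x^3 + 6x^2 + x + 5 = (2)·(x^3 + 2x^2 + 3x + 3) + (2x^2 + 2x + 6). Hence a·b ≡ 2x^2 + 2x + 6 (mod f). (F_7[x]/(f) is a field with 7^3 = 343 elements since f is irreducible of degree 3.)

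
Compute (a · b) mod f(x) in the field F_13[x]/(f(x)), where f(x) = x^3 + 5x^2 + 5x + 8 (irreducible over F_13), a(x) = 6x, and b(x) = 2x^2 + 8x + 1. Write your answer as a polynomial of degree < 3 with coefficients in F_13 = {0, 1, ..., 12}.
a · b ≡ x^2 + 11x + 8 (mod f(x))

Multiply in F_13[x]: a(x)·b(x) = (6x)·(2x^2 + 8x + 1) = 12x^3 + 9x^2 + 6x. This has degree ≥ 3, so divide by f(x) over F_13: 12x^3 + 9x^2 + 6x = (12)·(x^3 + 5x^2 + 5x + 8) + (x^2 + 11x + 8). Hence a·b ≡ x^2 + 11x + 8 (mod f). (F_13[x]/(f) is a field with 13^3 = 2197 elements since f is irreducible of degree 3.)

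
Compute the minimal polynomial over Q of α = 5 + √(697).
m_α(x) = x^2 - 10x - 672

From α - 5 = √(697), squaring gives (α - 5)^2 = 697, i.e. α^2 - 10α + 25 = 697, so α^2 - 10α - 672 = 0. The discriminant of x^2 - 10x - 672 is (-10)^2 - 4·(-672) = 100 + 2688 = 2788, and 4·(697) is not a perfect square in Q since 697 is squarefree and ≠ 1. Hence x^2 - 10x - 672 is irreducible over Q and is the minimal polynomial of α.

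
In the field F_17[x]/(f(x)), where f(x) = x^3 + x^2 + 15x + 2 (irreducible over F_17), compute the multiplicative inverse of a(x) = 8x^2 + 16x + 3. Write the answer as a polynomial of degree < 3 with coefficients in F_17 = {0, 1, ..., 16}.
a(x)^(-1) ≡ 5x^2 + 14x + 11 (mod f(x))

Since f is irreducible over F_17, F_17[x]/(f) is a field and a(x) ≠ 0 has an inverse. Apply the extended Euclidean algorithm to f(x) and a(x) in F_17[x]: f(x) = (15x + 2)·a(x) + (6x + 13);  a(x) = (7x + 13)·(6x + 13) + (4). The last nonzero remainder is the constant 4 = gcd(f, a) in F_17. Back-substituting through the division chain expresses 4 = s(x)·a(x) + t(x)·f(x) with s(x) ≡ 3x^2 + 5x + 10 (mod f), so (3x^2 + 5x + 10)·a(x) ≡ 4 (mod f). Multiplying by 4^(-1) ≡ 13 in F_17 gives a(x)^(-1) ≡ 13·(3x^2 + 5x + 10) ≡ 5x^2 + 14x + 11 (mod f). Check: (8x^2 + 16x + 3)·(5x^2 + 14x + 11) = 6x^4 + 5x^3 + 4x^2 + 14x + 16 ≡ 1 (mod x^3 + x^2 + 15x + 2).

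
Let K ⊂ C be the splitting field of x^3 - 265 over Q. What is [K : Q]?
[K : Q] = 6

The roots of x^3 - 265 are ∛265, ω∛265, ω^2∛265 where ω = e^(2πi/3) is a primitive cube root of unity, so K = Q(∛265, ω). Now [Q(∛265):Q] = 3 (since 265 is not a perfect cube, x^3 - 265 is irreducible) and [Q(ω):Q] = 2. Both 2 and 3 divide [K:Q], and [K:Q] ≤ 3·2 = 6, so [K:Q] = 6. (Equivalently: Q(∛265) ⊂ R but ω ∉ R, so [K : Q(∛265)] = 2.)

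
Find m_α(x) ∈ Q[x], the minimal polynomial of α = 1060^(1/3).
m_α(x) = x^3 - 1060

α satisfies α^3 = 1060, so x^3 - 1060 annihilates α. By the rational root test, a rational root p/q (in lowest terms) of x^3 - 1060 would satisfy p^3 = 1060 q^3, forcing q = 1 and p^3 = 1060; but 1060 is not a perfect cube, contradiction. A monic cubic over Q with no rational root is irreducible (any nontrivial factorization would include a linear factor). Hence x^3 - 1060 is the minimal polynomial of α, and in particular [Q(α):Q] = 3.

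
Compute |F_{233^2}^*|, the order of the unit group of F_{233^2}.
|F_{233^2}^*| = 54288

F_{233^2} has 233^2 = 54289 elements; its multiplicative group consists of all nonzero elements, so |F_{233^2}^*| = 54289 - 1 = 54288. (It is cyclic since any finite subgroup of the multiplicative group of a field is cyclic.)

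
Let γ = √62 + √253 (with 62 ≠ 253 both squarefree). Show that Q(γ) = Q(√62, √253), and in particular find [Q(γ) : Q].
[Q(γ) : Q] = 4 (equivalently, Q(γ) = Q(√62, √253))

Obviously Q(γ) ⊆ Q(√62, √253), and [Q(√62, √253):Q] = 4 (since 62, 253 are distinct squarefree integers > 1 with 15686 not a perfect square). To show equality we compute the minimal polynomial of γ. From γ = √62 + √253: γ^2 = 62 + 2√(15686) + 253 = 315 + 2√(15686), so γ^2 - 315 = 2√(15686); squaring, (γ^2 - 315)^2 = 4·15686, i.e. γ^4 - 630γ^2 + 99225 - 62744 = 0, i.e. γ^4 - 630γ^2 + 36481 = 0. So γ is a root of x^4 - 630x^2 + 36481. This polynomial is irreducible over Q: it has no rational root (each ±√62 ± √253 is irrational), and any factorization into two quadratics over Q would force √(15686) ∈ Q (pairing opposite roots) or √62, √253 ∈ Q (other pairings), all impossible. Hence [Q(γ):Q] = 4 = [Q(√62, √253):Q], so Q(γ) = Q(√62, √253).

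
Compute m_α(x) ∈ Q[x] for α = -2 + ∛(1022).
m_α(x) = x^3 + 6x^2 + 12x - 1014

Set β = α + 2 = ∛(1022), so β^3 = 1022. Then (α + 2)^3 - 1022 = 0, i.e. α is a root of g(x) = (x + 2)^3 - 1022 = x^3 + 6x^2 + 12x - 1014. Since g(x) = h(x + 2) where h(x) = x^3 - 1022, and h is irreducible over Q (because 1022 is not a perfect cube, so h has no rational root, and a monic cubic with no rational root is irreducible), g is also irreducible (irreducibility is preserved under the substitution x → x + 2). Hence m_α(x) = x^3 + 6x^2 + 12x - 1014.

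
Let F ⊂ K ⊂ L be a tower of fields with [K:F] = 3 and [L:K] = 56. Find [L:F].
[L:F] = 168

The tower law says that for any tower of field extensions F ⊂ K ⊂ L with finite degrees, [L:F] = [L:K] · [K:F]. Here this gives [L:F] = 56 · 3 = 168.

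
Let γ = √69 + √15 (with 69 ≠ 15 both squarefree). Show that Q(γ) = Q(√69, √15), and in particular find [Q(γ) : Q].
[Q(γ) : Q] = 4 (equivalently, Q(γ) = Q(√69, √15))

Obviously Q(γ) ⊆ Q(√69, √15), and [Q(√69, √15):Q] = 4 (since 69, 15 are distinct squarefree integers > 1 with 1035 not a perfect square). To show equality we compute the minimal polynomial of γ. From γ = √69 + √15: γ^2 = 69 + 2√(1035) + 15 = 84 + 2√(1035), so γ^2 - 84 = 2√(1035); squaring, (γ^2 - 84)^2 = 4·1035, i.e. γ^4 - 168γ^2 + 7056 - 4140 = 0, i.e. γ^4 - 168γ^2 + 2916 = 0. So γ is a root of x^4 - 168x^2 + 2916. This polynomial is irreducible over Q: it has no rational root (each ±√69 ± √15 is irrational), and any factorization into two quadratics over Q would force √(1035) ∈ Q (pairing opposite roots) or √69, √15 ∈ Q (other pairings), all impossible. Hence [Q(γ):Q] = 4 = [Q(√69, √15):Q], so Q(γ) = Q(√69, √15).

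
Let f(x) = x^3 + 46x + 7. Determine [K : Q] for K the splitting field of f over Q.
[K : Q] = 6

By the rational root test, any rational root of the monic integer polynomial f(x) = x^3 + 46x + 7 must be an integer dividing the constant term 7, i.e. one of ±{1, 7}. Evaluating: f(1) = 54, f(-1) = -40, f(7) = 672, f(-7) = -658; none is 0, so f has no rational root and is therefore irreducible over Q (a cubic with no linear factor over a field is irreducible). For an irreducible cubic, the Galois group is A_3 or S_3 according as the discriminant disc(f) = -4a^3 - 27b^2 = -4·(46)^3 - 27·(7)^2 = -390667 is or is not a square in Q. Here disc(f) = -390667 is not a perfect square in Q, so the Galois group of f over Q is not contained in A_3 and must be all of S_3. The splitting field has degree |S_3| = 6 over Q, so [K : Q] = 6.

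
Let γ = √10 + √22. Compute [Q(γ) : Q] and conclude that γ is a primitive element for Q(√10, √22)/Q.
[Q(γ) : Q] = 4 (equivalently, Q(γ) = Q(√10, √22))

Obviously Q(γ) ⊆ Q(√10, √22), and [Q(√10, √22):Q] = 4 (since 10, 22 are distinct squarefree integers > 1 with 220 not a perfect square). To show equality we compute the minimal polynomial of γ. From γ = √10 + √22: γ^2 = 10 + 2√(220) + 22 = 32 + 2√(220), so γ^2 - 32 = 2√(220); squaring, (γ^2 - 32)^2 = 4·220, i.e. γ^4 - 64γ^2 + 1024 - 880 = 0, i.e. γ^4 - 64γ^2 + 144 = 0. So γ is a root of x^4 - 64x^2 + 144. This polynomial is irreducible over Q: it has no rational root (each ±√10 ± √22 is irrational), and any factorization into two quadratics over Q would force √(220) ∈ Q (pairing opposite roots) or √10, √22 ∈ Q (other pairings), all impossible. Hence [Q(γ):Q] = 4 = [Q(√10, √22):Q], so Q(γ) = Q(√10, √22).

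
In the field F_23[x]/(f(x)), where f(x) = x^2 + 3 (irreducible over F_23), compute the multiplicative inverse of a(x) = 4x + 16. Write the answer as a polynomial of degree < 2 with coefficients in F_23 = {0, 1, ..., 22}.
a(x)^(-1) ≡ 13x + 17 (mod f(x))

Since f is irreducible over F_23, F_23[x]/(f) is a field and a(x) ≠ 0 has an inverse. Apply the extended Euclidean algorithm to f(x) and a(x) in F_23[x]: f(x) = (6x + 22)·a(x) + (19). The last nonzero remainder is the constant 19 = gcd(f, a) in F_23. Back-substituting through the division chain expresses 19 = s(x)·a(x) + t(x)·f(x) with s(x) ≡ 17x + 1 (mod f), so (17x + 1)·a(x) ≡ 19 (mod f). Multiplying by 19^(-1) ≡ 17 in F_23 gives a(x)^(-1) ≡ 17·(17x + 1) ≡ 13x + 17 (mod f). Check: (4x + 16)·(13x + 17) = 6x^2 + 19 ≡ 1 (mod x^2 + 3).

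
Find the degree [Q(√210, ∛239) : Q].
[Q(√210, ∛239) : Q] = 6

Let L = Q(√210, ∛239). Since Q(√210) ⊂ L and [Q(√210):Q] = 2, the tower law gives 2 | [L:Q]. Likewise Q(∛239) ⊂ L with [Q(∛239):Q] = 3 (because 239 is not a perfect cube), so 3 | [L:Q]. As gcd(2,3) = 1, [L:Q] is divisible by 6. Conversely L is generated over Q by √210 and ∛239, so [L:Q] ≤ 2·3 = 6. Therefore [Q(√210, ∛239) : Q] = 6.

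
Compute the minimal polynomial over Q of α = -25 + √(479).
m_α(x) = x^2 + 50x + 146

From α + 25 = √(479), squaring gives (α + 25)^2 = 479, i.e. α^2 + 50α + 625 = 479, so α^2 + 50α + 146 = 0. The discriminant of x^2 + 50x + 146 is (50)^2 - 4·(146) = 2500 - 584 = 1916, and 4·(479) is not a perfect square in Q since 479 is squarefree and ≠ 1. Hence x^2 + 50x + 146 is irreducible over Q and is the minimal polynomial of α.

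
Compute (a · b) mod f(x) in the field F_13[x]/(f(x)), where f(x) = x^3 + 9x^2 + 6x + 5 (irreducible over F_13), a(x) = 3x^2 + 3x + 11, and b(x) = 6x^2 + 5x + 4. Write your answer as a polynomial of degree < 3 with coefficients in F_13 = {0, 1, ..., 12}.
a · b ≡ 2x^2 + 10x (mod f(x))

Multiply in F_13[x]: a(x)·b(x) = (3x^2 + 3x + 11)·(6x^2 + 5x + 4) = 5x^4 + 7x^3 + 2x^2 + 2x + 5. This has degree ≥ 3, so divide by f(x) over F_13: 5x^4 + 7x^3 + 2x^2 + 2x + 5 = (5x + 1)·(x^3 + 9x^2 + 6x + 5) + (2x^2 + 10x). Hence a·b ≡ 2x^2 + 10x (mod f). (F_13[x]/(f) is a field with 13^3 = 2197 elements since f is irreducible of degree 3.)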